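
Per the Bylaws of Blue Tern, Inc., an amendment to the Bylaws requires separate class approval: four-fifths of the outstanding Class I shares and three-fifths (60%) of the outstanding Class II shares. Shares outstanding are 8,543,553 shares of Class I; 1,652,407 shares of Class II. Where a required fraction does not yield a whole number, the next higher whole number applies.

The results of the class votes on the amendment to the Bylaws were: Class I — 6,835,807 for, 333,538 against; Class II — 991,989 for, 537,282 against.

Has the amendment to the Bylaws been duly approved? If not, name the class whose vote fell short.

Approved — every class gave the required vote.

Class I: 4/5 of 8543553 = 6834842.40, rounded up to 6834843; 6,834,843 required, 6,835,807 in favor — approved.
Class II: 3/5 of 1652407 = 991444.20, rounded up to 991445; 991,445 required, 991,989 in favor — approved.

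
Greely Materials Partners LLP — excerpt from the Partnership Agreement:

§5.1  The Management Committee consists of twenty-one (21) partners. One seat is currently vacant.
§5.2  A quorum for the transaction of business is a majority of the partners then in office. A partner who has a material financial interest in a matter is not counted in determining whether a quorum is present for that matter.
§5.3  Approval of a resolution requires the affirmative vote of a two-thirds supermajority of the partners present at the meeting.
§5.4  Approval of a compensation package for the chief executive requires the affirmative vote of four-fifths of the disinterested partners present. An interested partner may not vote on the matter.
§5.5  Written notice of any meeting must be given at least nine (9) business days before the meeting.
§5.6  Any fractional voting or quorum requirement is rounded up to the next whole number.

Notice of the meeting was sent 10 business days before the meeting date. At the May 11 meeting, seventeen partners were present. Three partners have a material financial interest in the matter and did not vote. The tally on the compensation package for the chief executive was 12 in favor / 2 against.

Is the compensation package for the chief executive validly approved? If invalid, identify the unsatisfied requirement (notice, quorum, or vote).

Notice: 10 business days given; 9 required (10 ≥ 9). Satisfied.
Quorum: 17 present, but the 3 interested partners do not count, leaving 14. Quorum is 11. Satisfied.
Vote: the compensation package for the chief executive requires four-fifths of the disinterested partners present (17 − 3 = 14). 4/5 of 14 = 11.20, rounded up to 12, so 12 affirmative votes are needed; 12 voted in favor. Satisfied.

Valid — all requirements satisfied.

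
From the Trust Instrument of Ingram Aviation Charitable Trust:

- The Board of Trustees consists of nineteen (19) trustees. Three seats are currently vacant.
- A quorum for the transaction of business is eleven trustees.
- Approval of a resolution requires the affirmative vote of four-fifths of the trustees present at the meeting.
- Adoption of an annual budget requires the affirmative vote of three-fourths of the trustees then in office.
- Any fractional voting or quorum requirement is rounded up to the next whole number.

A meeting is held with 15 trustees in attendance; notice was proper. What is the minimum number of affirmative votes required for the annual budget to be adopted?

12

The annual budget requires three-fourths of the trustees then in office (16).
3/4 of 16 = 12.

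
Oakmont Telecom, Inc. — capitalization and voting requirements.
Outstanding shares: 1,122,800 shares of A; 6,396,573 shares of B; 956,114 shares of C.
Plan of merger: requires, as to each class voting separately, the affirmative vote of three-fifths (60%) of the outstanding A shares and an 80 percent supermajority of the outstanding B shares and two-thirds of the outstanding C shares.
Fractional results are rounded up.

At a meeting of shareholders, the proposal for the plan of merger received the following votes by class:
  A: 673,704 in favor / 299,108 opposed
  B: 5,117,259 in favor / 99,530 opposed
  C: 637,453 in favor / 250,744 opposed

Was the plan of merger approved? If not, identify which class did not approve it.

Approved — every class gave the required vote.

A: 3/5 of 1122800 = 673680; 673,680 required, 673,704 in favor — approved.
B: 4/5 of 6396573 = 5117258.40, rounded up to 5117259; 5,117,259 required, 5,117,259 in favor — approved.
C: 2/3 of 956114 = 637409.33, rounded up to 637410; 637,410 required, 637,453 in favor — approved.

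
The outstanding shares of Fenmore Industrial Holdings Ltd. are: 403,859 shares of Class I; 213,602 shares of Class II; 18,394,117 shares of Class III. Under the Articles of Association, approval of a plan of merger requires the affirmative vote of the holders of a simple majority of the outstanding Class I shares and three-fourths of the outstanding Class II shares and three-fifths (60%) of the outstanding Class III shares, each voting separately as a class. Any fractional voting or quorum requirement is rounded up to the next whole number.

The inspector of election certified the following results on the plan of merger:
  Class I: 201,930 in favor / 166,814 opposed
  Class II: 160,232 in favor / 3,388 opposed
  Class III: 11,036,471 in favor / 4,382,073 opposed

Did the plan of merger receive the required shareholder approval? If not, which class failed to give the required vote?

Class I: a majority of 403859 is 201930; 201,930 required, 201,930 in favor — approved.
Class II: 3/4 of 213602 = 160201.50, rounded up to 160202; 160,202 required, 160,232 in favor — approved.
Class III: 3/5 of 18394117 = 11036470.20, rounded up to 11036471; 11,036,471 required, 11,036,471 in favor — approved.

Approved — every class gave the required vote.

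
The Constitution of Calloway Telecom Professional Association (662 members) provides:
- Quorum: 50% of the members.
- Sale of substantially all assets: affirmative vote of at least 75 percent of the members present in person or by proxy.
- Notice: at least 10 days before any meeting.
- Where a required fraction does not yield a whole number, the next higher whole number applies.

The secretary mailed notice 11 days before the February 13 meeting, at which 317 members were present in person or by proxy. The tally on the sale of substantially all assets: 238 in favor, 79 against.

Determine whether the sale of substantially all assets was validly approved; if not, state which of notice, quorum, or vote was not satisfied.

Notice: 11 days given; 10 required. Satisfied.
Quorum: 50% of 662 = 331; 317 present. Not satisfied.
Vote: requires three-fourths of those present (317); 3/4 of 317 = 237.75, rounded up to 238, so 238 needed; 238 in favor. Satisfied.

Invalid — quorum requirement not satisfied.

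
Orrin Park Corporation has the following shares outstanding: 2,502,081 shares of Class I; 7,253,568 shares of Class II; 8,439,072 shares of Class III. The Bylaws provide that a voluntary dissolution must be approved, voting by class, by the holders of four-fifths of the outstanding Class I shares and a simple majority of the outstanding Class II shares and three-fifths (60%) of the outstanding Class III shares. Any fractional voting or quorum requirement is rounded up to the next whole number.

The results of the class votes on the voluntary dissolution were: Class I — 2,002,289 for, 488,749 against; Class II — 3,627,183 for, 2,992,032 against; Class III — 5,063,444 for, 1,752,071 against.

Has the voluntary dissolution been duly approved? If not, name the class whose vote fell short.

Class I: 4/5 of 2502081 = 2001664.80, rounded up to 2001665; 2,001,665 required, 2,002,289 in favor — approved.
Class II: a majority of 7253568 is 3626785; 3,626,785 required, 3,627,183 in favor — approved.
Class III: 3/5 of 8439072 = 5063443.20, rounded up to 5063444; 5,063,444 required, 5,063,444 in favor — approved.

Approved — every class gave the required vote.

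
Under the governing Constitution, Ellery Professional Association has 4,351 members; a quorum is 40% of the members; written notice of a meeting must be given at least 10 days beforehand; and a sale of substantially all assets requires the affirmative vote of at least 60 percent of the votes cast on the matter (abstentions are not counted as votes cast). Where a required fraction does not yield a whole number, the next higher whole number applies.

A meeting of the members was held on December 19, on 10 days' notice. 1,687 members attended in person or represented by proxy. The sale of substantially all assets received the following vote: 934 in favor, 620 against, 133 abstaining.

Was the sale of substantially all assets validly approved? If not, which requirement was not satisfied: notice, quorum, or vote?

Invalid — quorum requirement not satisfied.

Notice: 10 days given; 10 required. Satisfied.
Quorum: 40% of 4,351 = 1,740.40, rounded up to 1,741; 1,687 present. Not satisfied.
Vote: requires three-fifths of the votes cast (1,687 − 133 abstaining = 1,554); 3/5 of 1554 = 932.40, rounded up to 933, so 933 needed; 934 in favor. Satisfied.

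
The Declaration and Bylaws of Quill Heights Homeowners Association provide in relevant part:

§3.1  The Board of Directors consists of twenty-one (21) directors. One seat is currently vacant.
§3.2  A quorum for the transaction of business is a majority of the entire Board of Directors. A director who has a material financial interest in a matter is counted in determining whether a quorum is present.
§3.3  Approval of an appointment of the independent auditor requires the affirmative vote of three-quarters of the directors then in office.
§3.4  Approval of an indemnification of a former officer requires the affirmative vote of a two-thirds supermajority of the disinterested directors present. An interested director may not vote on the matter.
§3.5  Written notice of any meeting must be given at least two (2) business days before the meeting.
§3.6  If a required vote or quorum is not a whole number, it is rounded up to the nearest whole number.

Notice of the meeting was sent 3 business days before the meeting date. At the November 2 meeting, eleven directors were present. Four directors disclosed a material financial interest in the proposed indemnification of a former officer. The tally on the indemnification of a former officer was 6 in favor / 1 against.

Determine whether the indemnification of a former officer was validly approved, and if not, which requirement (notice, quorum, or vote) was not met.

Valid — all requirements satisfied.

Notice: 3 business days given; 2 required (3 ≥ 2). Satisfied.
Quorum: 11 present (interested directors count toward quorum); quorum is 11. Satisfied.
Vote: the indemnification of a former officer requires two-thirds of the disinterested directors present (11 − 4 = 7). 2/3 of 7 = 4.67, rounded up to 5, so 5 affirmative votes are needed; 6 voted in favor. Satisfied.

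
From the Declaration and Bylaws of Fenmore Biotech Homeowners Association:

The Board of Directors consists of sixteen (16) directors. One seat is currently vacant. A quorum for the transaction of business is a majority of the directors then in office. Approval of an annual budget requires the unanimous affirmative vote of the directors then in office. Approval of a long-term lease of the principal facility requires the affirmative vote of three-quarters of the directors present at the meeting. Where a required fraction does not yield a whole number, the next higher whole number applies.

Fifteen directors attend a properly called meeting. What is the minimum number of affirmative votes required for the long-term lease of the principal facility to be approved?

The long-term lease of the principal facility requires three-fourths of the directors present (15).
3/4 of 15 = 11.25, rounded up to 12.

12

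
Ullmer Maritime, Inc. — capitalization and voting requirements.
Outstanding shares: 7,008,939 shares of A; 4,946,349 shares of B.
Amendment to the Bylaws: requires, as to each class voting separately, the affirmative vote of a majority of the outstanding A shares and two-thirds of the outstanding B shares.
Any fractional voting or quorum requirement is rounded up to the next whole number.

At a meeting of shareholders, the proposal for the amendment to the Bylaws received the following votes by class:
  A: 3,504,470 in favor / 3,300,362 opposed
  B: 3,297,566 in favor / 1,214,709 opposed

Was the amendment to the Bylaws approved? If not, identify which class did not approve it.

A: a majority of 7008939 is 3504470; 3,504,470 required, 3,504,470 in favor — approved.
B: 2/3 of 4946349 = 3297566; 3,297,566 required, 3,297,566 in favor — approved.

Approved — every class gave the required vote.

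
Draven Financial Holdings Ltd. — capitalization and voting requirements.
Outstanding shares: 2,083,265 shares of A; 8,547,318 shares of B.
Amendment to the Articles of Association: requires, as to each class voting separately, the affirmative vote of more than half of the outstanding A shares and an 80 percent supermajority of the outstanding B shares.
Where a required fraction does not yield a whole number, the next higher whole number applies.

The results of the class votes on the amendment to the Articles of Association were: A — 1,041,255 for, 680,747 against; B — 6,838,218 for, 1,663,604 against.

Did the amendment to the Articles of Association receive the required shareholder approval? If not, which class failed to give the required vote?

A: a majority of 2083265 is 1041633; 1,041,633 required, 1,041,255 in favor — not approved.
B: 4/5 of 8547318 = 6837854.40, rounded up to 6837855; 6,837,855 required, 6,838,218 in favor — approved.

Not approved — the A shares did not give the required vote.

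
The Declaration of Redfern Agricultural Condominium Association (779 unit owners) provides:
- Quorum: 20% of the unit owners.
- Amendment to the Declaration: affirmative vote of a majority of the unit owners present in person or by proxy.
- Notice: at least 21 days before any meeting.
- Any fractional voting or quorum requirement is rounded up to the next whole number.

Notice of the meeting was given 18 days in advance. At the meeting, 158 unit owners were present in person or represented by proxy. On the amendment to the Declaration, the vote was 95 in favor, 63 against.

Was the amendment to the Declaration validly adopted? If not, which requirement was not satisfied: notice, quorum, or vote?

Invalid — notice requirement not satisfied.

Notice: 18 days given; 21 required. Not satisfied.
Quorum: 20% of 779 = 155.80, rounded up to 156; 158 present. Satisfied.
Vote: requires a majority of those present (158); a majority of 158 is 80, so 80 needed; 95 in favor. Satisfied.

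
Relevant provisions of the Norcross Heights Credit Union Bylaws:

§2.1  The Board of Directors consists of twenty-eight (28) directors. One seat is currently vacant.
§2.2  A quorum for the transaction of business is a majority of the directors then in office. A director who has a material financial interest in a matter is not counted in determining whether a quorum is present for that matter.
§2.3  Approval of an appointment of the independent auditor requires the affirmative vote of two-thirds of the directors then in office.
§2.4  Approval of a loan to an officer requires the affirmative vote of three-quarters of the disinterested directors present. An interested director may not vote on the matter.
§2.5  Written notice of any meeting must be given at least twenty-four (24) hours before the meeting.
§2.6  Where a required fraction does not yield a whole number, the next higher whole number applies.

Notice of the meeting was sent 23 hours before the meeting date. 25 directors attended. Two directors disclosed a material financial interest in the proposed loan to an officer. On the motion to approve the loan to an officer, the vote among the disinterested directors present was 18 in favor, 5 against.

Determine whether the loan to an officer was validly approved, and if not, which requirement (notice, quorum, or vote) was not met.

Invalid — notice requirement not satisfied.

Notice: 23 hours given; 24 required (23 < 24). Not satisfied.
Quorum: 25 present, but the 2 interested directors do not count, leaving 23. Quorum is 14. Satisfied.
Vote: the loan to an officer requires three-fourths of the disinterested directors present (25 − 2 = 23). 3/4 of 23 = 17.25, rounded up to 18, so 18 affirmative votes are needed; 18 voted in favor. Satisfied.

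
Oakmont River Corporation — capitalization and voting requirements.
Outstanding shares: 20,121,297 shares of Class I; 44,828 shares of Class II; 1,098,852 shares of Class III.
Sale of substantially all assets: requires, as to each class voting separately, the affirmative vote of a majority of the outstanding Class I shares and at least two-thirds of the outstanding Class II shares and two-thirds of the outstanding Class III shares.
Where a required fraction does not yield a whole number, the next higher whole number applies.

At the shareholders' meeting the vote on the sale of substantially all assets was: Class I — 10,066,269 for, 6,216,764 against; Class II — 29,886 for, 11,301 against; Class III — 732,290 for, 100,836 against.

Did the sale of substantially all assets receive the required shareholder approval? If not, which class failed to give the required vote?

Not approved — the Class III shares did not give the required vote.

Class I: a majority of 20121297 is 10060649; 10,060,649 required, 10,066,269 in favor — approved.
Class II: 2/3 of 44828 = 29885.33, rounded up to 29886; 29,886 required, 29,886 in favor — approved.
Class III: 2/3 of 1098852 = 732568; 732,568 required, 732,290 in favor — not approved.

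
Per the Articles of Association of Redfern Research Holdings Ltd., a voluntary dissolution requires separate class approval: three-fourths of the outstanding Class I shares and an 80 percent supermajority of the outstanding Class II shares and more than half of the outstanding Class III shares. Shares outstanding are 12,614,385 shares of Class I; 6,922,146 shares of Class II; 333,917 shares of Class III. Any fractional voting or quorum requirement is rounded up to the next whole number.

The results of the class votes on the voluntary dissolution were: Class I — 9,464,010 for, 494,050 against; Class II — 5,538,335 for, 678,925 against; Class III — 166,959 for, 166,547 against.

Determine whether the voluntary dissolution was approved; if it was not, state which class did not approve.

Class I: 3/4 of 12614385 = 9460788.75, rounded up to 9460789; 9,460,789 required, 9,464,010 in favor — approved.
Class II: 4/5 of 6922146 = 5537716.80, rounded up to 5537717; 5,537,717 required, 5,538,335 in favor — approved.
Class III: a majority of 333917 is 166959; 166,959 required, 166,959 in favor — approved.

Approved — every class gave the required vote.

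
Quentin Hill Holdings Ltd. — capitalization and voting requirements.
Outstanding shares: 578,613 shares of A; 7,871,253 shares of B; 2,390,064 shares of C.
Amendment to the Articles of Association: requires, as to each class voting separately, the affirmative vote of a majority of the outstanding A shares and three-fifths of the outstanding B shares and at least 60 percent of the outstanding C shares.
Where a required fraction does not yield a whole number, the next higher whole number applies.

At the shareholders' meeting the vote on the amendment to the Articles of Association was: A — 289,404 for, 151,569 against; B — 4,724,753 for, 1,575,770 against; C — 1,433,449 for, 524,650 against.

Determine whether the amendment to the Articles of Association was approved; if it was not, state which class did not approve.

Not approved — the C shares did not give the required vote.

A: a majority of 578613 is 289307; 289,307 required, 289,404 in favor — approved.
B: 3/5 of 7871253 = 4722751.80, rounded up to 4722752; 4,722,752 required, 4,724,753 in favor — approved.
C: 3/5 of 2390064 = 1434038.40, rounded up to 1434039; 1,434,039 required, 1,433,449 in favor — not approved.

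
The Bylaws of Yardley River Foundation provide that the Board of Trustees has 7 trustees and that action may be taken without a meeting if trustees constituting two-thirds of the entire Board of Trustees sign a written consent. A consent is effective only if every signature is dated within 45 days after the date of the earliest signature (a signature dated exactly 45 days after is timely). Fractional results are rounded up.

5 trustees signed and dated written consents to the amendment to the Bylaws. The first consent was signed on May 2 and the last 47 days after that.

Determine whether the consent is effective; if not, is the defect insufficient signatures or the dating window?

Not effective — dating-window requirement not satisfied.

Signatures required: two-thirds of 7 — 2/3 of 7 = 4.67, rounded up to 5, so 5 needed; 5 signed. Sufficient.
Dating window: the latest signature is 47 days after the earliest; the limit is 45 days. Outside the window.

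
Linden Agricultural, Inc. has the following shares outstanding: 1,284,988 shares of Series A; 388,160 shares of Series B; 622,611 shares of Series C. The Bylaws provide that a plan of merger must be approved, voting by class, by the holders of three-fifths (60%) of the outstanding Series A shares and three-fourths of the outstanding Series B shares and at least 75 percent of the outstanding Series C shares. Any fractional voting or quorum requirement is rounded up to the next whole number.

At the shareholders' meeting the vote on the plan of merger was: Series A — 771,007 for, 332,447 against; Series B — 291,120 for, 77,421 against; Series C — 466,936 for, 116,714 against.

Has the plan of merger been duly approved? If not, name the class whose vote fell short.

Not approved — the Series C shares did not give the required vote.

Series A: 3/5 of 1284988 = 770992.80, rounded up to 770993; 770,993 required, 771,007 in favor — approved.
Series B: 3/4 of 388160 = 291120; 291,120 required, 291,120 in favor — approved.
Series C: 3/4 of 622611 = 466958.25, rounded up to 466959; 466,959 required, 466,936 in favor — not approved.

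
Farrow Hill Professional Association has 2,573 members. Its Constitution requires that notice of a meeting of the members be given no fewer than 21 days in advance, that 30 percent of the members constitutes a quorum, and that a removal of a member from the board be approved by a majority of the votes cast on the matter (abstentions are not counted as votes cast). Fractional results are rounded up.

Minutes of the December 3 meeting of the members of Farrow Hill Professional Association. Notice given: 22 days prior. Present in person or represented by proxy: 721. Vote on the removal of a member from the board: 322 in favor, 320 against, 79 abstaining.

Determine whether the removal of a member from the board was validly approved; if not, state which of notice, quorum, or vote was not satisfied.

Notice: 22 days given; 21 required. Satisfied.
Quorum: 30% of 2,573 = 771.90, rounded up to 772; 721 present. Not satisfied.
Vote: requires a majority of the votes cast (721 − 79 abstaining = 642); a majority of 642 is 322, so 322 needed; 322 in favor. Satisfied.

Invalid — quorum requirement not satisfied.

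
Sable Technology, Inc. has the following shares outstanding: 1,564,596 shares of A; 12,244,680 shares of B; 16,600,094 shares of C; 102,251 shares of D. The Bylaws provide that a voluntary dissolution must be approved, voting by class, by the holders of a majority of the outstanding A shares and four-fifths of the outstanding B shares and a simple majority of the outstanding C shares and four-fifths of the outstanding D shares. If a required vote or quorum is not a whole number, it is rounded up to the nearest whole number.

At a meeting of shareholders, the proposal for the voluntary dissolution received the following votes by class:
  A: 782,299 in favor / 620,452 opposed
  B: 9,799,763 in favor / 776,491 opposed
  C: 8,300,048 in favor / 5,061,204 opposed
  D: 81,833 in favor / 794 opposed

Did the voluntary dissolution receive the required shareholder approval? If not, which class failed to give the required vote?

Approved — every class gave the required vote.

A: a majority of 1564596 is 782299; 782,299 required, 782,299 in favor — approved.
B: 4/5 of 12244680 = 9795744; 9,795,744 required, 9,799,763 in favor — approved.
C: a majority of 16600094 is 8300048; 8,300,048 required, 8,300,048 in favor — approved.
D: 4/5 of 102251 = 81800.80, rounded up to 81801; 81,801 required, 81,833 in favor — approved.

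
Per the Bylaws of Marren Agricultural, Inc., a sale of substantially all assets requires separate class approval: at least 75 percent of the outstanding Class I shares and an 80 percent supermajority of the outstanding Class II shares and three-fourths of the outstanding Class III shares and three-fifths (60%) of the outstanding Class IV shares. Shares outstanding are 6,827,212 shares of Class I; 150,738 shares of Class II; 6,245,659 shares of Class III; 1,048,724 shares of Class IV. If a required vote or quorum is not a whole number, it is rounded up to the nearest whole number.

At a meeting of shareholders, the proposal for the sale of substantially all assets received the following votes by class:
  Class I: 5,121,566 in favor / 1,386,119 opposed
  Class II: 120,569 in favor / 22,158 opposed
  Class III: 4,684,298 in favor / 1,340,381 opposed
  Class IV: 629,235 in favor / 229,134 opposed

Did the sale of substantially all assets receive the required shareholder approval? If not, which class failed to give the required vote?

Class I: 3/4 of 6827212 = 5120409; 5,120,409 required, 5,121,566 in favor — approved.
Class II: 4/5 of 150738 = 120590.40, rounded up to 120591; 120,591 required, 120,569 in favor — not approved.
Class III: 3/4 of 6245659 = 4684244.25, rounded up to 4684245; 4,684,245 required, 4,684,298 in favor — approved.
Class IV: 3/5 of 1048724 = 629234.40, rounded up to 629235; 629,235 required, 629,235 in favor — approved.

Not approved — the Class II shares did not give the required vote.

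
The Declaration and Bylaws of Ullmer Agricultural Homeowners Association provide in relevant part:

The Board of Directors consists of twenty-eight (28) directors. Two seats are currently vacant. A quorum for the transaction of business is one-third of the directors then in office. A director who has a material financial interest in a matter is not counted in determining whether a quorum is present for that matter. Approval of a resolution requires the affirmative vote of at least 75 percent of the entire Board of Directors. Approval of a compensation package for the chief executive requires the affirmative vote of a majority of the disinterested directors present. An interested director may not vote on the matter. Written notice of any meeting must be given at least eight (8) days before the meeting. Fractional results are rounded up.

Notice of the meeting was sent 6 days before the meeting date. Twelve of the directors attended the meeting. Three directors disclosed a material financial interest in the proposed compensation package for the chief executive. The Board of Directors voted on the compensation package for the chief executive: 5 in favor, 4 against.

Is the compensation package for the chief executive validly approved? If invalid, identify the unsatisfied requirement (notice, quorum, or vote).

Invalid — notice requirement not satisfied.

Notice: 6 days given; 8 required (6 < 8). Not satisfied.
Quorum: 12 present, but the 3 interested directors do not count, leaving 9. Quorum is 9. Satisfied.
Vote: the compensation package for the chief executive requires a majority of the disinterested directors present (12 − 3 = 9). A majority of 9 is 5, so 5 affirmative votes are needed; 5 voted in favor. Satisfied.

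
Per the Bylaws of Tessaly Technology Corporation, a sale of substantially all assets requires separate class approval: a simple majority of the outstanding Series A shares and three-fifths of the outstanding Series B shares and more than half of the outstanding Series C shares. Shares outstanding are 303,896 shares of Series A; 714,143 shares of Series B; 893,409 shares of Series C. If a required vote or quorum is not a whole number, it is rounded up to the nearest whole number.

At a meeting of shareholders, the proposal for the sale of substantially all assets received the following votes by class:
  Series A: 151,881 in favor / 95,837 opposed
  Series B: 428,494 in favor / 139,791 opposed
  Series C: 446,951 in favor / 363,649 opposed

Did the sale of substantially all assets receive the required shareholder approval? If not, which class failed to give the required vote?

Series A: a majority of 303896 is 151949; 151,949 required, 151,881 in favor — not approved.
Series B: 3/5 of 714143 = 428485.80, rounded up to 428486; 428,486 required, 428,494 in favor — approved.
Series C: a majority of 893409 is 446705; 446,705 required, 446,951 in favor — approved.

Not approved — the Series A shares did not give the required vote.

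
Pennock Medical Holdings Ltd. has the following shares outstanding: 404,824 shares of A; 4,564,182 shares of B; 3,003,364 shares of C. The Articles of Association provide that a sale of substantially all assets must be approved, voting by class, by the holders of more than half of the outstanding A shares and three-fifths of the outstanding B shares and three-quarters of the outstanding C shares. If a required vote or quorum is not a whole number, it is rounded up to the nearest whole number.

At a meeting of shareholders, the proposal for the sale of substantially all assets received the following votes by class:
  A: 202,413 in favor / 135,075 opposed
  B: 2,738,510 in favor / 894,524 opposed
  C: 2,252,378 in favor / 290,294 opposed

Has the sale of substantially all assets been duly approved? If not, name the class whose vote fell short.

A: a majority of 404824 is 202413; 202,413 required, 202,413 in favor — approved.
B: 3/5 of 4564182 = 2738509.20, rounded up to 2738510; 2,738,510 required, 2,738,510 in favor — approved.
C: 3/4 of 3003364 = 2252523; 2,252,523 required, 2,252,378 in favor — not approved.

Not approved — the C shares did not give the required vote.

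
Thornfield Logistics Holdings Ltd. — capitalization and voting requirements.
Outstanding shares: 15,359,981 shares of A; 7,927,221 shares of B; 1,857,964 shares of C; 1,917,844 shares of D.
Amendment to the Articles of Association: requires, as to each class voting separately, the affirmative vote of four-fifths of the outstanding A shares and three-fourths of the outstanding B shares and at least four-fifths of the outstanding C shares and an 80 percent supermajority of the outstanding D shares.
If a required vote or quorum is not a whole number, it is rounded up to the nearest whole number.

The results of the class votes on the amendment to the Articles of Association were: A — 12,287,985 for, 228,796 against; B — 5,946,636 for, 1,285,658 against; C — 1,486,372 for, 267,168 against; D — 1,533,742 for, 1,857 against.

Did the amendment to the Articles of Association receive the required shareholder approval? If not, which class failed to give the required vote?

A: 4/5 of 15359981 = 12287984.80, rounded up to 12287985; 12,287,985 required, 12,287,985 in favor — approved.
B: 3/4 of 7927221 = 5945415.75, rounded up to 5945416; 5,945,416 required, 5,946,636 in favor — approved.
C: 4/5 of 1857964 = 1486371.20, rounded up to 1486372; 1,486,372 required, 1,486,372 in favor — approved.
D: 4/5 of 1917844 = 1534275.20, rounded up to 1534276; 1,534,276 required, 1,533,742 in favor — not approved.

Not approved — the D shares did not give the required vote.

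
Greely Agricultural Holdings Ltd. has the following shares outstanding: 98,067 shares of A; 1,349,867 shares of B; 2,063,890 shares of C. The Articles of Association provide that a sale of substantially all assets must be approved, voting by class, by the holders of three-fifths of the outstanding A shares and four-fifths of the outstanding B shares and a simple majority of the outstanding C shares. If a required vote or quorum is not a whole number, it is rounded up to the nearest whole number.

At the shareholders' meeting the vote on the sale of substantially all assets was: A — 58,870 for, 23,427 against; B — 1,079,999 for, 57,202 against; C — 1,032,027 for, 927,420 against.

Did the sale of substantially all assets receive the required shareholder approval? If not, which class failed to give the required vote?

Approved — every class gave the required vote.

A: 3/5 of 98067 = 58840.20, rounded up to 58841; 58,841 required, 58,870 in favor — approved.
B: 4/5 of 1349867 = 1079893.60, rounded up to 1079894; 1,079,894 required, 1,079,999 in favor — approved.
C: a majority of 2063890 is 1031946; 1,031,946 required, 1,032,027 in favor — approved.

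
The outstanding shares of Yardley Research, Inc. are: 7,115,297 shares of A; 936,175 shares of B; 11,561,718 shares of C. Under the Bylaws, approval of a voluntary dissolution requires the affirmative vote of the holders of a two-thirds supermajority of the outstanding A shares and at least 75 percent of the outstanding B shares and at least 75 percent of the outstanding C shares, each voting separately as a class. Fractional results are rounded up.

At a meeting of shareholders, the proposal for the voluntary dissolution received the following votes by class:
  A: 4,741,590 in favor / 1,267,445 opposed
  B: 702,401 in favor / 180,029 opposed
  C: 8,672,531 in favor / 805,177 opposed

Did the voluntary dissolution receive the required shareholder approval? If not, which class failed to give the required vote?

Not approved — the A shares did not give the required vote.

A: 2/3 of 7115297 = 4743531.33, rounded up to 4743532; 4,743,532 required, 4,741,590 in favor — not approved.
B: 3/4 of 936175 = 702131.25, rounded up to 702132; 702,132 required, 702,401 in favor — approved.
C: 3/4 of 11561718 = 8671288.50, rounded up to 8671289; 8,671,289 required, 8,672,531 in favor — approved.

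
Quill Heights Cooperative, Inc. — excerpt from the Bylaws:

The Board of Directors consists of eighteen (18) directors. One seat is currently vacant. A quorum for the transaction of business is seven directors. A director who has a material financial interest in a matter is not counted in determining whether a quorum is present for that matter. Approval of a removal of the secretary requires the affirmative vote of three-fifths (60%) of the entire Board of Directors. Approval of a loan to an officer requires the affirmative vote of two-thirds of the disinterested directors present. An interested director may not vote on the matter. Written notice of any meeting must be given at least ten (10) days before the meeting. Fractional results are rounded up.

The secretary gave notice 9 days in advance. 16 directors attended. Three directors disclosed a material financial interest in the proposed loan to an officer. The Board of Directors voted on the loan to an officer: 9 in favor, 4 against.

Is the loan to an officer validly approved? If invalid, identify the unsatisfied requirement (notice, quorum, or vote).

Invalid — notice requirement not satisfied.

Notice: 9 days given; 10 required (9 < 10). Not satisfied.
Quorum: 16 present, but the 3 interested directors do not count, leaving 13. Quorum is 7. Satisfied.
Vote: the loan to an officer requires two-thirds of the disinterested directors present (16 − 3 = 13). 2/3 of 13 = 8.67, rounded up to 9, so 9 affirmative votes are needed; 9 voted in favor. Satisfied.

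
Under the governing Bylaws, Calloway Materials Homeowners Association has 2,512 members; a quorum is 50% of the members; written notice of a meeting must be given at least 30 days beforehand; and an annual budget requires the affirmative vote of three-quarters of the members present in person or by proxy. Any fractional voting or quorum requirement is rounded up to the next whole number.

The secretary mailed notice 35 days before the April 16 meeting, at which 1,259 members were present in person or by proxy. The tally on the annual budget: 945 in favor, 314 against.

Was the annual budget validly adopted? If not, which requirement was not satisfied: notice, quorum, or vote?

Notice: 35 days given; 30 required. Satisfied.
Quorum: 50% of 2,512 = 1,256; 1,259 present. Satisfied.
Vote: requires three-fourths of those present (1,259); 3/4 of 1259 = 944.25, rounded up to 945, so 945 needed; 945 in favor. Satisfied.

Valid — all requirements satisfied.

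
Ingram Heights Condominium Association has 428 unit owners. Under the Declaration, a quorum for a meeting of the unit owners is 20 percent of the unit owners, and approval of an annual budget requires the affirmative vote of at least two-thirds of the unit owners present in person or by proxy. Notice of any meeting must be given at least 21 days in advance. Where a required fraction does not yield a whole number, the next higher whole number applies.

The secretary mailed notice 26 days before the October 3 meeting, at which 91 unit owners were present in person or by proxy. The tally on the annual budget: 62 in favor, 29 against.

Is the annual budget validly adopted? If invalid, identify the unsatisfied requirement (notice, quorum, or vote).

Notice: 26 days given; 21 required. Satisfied.
Quorum: 20% of 428 = 85.60, rounded up to 86; 91 present. Satisfied.
Vote: requires two-thirds of those present (91); 2/3 of 91 = 60.67, rounded up to 61, so 61 needed; 62 in favor. Satisfied.

Valid — all requirements satisfied.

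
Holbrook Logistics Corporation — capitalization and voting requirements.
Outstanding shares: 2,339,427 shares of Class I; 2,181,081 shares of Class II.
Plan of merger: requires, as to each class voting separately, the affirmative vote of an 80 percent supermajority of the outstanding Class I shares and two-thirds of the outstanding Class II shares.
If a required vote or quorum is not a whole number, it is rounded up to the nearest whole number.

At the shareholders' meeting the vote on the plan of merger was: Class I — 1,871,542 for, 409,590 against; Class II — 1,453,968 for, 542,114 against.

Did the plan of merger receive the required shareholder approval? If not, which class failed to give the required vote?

Not approved — the Class II shares did not give the required vote.

Class I: 4/5 of 2339427 = 1871541.60, rounded up to 1871542; 1,871,542 required, 1,871,542 in favor — approved.
Class II: 2/3 of 2181081 = 1454054; 1,454,054 required, 1,453,968 in favor — not approved.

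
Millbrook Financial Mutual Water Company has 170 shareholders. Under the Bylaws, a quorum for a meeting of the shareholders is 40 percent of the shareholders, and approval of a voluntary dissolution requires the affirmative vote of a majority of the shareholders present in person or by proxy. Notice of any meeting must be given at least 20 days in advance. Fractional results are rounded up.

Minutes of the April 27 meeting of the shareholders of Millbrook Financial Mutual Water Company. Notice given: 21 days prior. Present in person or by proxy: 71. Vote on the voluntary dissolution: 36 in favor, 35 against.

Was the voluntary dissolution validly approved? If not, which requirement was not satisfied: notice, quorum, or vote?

Notice: 21 days given; 20 required. Satisfied.
Quorum: 40% of 170 = 68; 71 present. Satisfied.
Vote: requires a majority of those present (71); a majority of 71 is 36, so 36 needed; 36 in favor. Satisfied.

Valid — all requirements satisfied.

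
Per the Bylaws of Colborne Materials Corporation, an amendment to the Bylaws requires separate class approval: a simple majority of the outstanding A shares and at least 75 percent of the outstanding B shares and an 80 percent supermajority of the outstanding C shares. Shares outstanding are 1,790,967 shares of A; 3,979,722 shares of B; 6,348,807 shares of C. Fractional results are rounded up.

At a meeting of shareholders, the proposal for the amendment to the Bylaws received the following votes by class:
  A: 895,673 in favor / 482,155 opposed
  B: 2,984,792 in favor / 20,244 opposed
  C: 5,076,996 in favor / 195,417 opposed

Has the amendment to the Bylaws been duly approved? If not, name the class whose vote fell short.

A: a majority of 1790967 is 895484; 895,484 required, 895,673 in favor — approved.
B: 3/4 of 3979722 = 2984791.50, rounded up to 2984792; 2,984,792 required, 2,984,792 in favor — approved.
C: 4/5 of 6348807 = 5079045.60, rounded up to 5079046; 5,079,046 required, 5,076,996 in favor — not approved.

Not approved — the C shares did not give the required vote.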